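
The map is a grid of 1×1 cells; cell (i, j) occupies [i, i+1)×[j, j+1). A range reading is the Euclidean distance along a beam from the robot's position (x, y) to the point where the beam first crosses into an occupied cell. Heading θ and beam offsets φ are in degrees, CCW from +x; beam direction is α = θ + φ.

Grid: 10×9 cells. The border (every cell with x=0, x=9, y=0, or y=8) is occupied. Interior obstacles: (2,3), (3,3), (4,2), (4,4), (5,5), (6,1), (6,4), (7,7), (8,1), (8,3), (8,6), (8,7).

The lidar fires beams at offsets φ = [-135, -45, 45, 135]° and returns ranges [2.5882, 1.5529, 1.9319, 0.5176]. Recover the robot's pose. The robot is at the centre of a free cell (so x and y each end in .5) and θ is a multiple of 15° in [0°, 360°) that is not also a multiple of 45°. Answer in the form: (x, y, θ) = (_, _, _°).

(x, y, θ) = (7.5, 4.5, 30°)

The pose lattice has 44·16 = 704 candidates. Test each by forward raycasting.
  (4.5, 3.5, 150°): beam 1 = 1.9319 ≠ 2.5882 ✗
  (6.5, 2.5, 120°): beam 1 = 1.9319 ≠ 2.5882 ✗
  (8.5, 4.5, 105°): beam 1 = 0.5774 ≠ 2.5882 ✗
  …
  (7.5, 4.5, 30°): r_1=2.5882, r_2=1.5529, r_3=1.9319, r_4=0.5176 — all match ✓
No second candidate reproduces the full scan.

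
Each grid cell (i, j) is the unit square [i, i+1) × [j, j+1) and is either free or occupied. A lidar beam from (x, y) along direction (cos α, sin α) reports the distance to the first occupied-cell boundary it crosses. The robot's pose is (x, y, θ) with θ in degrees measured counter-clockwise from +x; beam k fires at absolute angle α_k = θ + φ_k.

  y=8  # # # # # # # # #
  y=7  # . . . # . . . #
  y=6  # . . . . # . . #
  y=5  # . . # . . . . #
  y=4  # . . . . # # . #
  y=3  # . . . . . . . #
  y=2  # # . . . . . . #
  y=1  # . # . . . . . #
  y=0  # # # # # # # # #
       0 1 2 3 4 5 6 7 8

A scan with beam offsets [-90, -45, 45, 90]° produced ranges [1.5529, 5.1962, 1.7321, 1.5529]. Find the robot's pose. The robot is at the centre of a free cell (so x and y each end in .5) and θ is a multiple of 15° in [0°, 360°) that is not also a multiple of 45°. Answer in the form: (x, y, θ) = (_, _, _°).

(x, y, θ) = (5.5, 2.5, 195°)

Enumerate (i+0.5, j+0.5, θ) over the 42 free cells and 16 admissible headings. For each, cast all 4 beams and compare to the given ranges.
  (4.5, 1.5, 105°): beam 1 = 3.6235 ≠ 1.5529 ✗
  (7.5, 6.5, 120°): beam 1 = 0.5774 ≠ 1.5529 ✗
  (3.5, 4.5, 105°): beam 2 = 0.5774 ≠ 5.1962 ✗
  (6.5, 3.5, 240°): beam 1 = 1.0000 ≠ 1.5529 ✗
  …
  (5.5, 2.5, 195°): r_1=1.5529, r_2=5.1962, r_3=1.7321, r_4=1.5529 — all match ✓
No second candidate reproduces the full scan.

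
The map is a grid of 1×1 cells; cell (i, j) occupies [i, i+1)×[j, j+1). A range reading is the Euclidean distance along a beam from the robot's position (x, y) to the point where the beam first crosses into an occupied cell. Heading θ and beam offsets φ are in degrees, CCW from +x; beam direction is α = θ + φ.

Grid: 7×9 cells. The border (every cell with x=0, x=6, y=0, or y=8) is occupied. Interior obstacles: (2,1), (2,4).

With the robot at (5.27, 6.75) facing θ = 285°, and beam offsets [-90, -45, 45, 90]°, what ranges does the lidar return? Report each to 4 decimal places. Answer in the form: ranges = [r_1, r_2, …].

beam 1: φ=-90°, α=195°
  d=(-0.9659,-0.2588)  start (5,6)  tX=0.2795 tY=2.8978  stride 1/|dx|=1.0353 1/|dy|=3.8637
    cross x-line → (4,6), t=0.2795
    cross x-line → (3,6), t=1.3148
    cross x-line → (2,6), t=2.3501
    cross y-line → (2,5), t=2.8978
    cross x-line → (1,5), t=3.3854
    cross x-line → (0,5), t=4.4206 (wall)
  → r_1 = 4.4206
beam 2: φ=-45°, α=240°
  d=(-0.5000,-0.8660)  start (5,6)  tX=0.5400 tY=0.8660  stride 1/|dx|=2.0000 1/|dy|=1.1547
    cross x-line → (4,6), t=0.5400
    cross y-line → (4,5), t=0.8660
    cross y-line → (4,4), t=2.0207
    cross x-line → (3,4), t=2.5400
    cross y-line → (3,3), t=3.1754
    cross y-line → (3,2), t=4.3301
    cross x-line → (2,2), t=4.5400
    cross y-line → (2,1), t=5.4848 (wall)
  → r_2 = 5.4848
beam 3: φ=45°, α=330°
  d=(0.8660,-0.5000)  start (5,6)  tX=0.8429 tY=1.5000  stride 1/|dx|=1.1547 1/|dy|=2.0000
    cross x-line → (6,6), t=0.8429 (wall)
  → r_3 = 0.8429
beam 4: φ=90°, α=15°
  d=(0.9659,0.2588)  start (5,6)  tX=0.7558 tY=0.9659  stride 1/|dx|=1.0353 1/|dy|=3.8637
    cross x-line → (6,6), t=0.7558 (wall)
  → r_4 = 0.7558

ranges = [4.4206, 5.4848, 0.8429, 0.7558]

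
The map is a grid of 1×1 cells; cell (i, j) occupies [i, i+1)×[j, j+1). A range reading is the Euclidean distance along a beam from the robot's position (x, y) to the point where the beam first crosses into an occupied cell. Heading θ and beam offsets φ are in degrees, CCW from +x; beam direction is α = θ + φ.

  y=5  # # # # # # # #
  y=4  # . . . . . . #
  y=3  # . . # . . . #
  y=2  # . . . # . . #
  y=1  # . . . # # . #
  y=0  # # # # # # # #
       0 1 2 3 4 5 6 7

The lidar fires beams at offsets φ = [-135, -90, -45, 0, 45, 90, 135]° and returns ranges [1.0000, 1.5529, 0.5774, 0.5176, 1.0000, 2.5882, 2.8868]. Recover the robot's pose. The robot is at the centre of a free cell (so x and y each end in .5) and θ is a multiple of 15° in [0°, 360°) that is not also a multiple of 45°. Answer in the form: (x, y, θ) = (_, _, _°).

(x, y, θ) = (6.5, 2.5, 15°)

Candidates: 20 free-cell centres × 16 headings = 320 poses. Raycast each; keep the one whose scan matches to 4 dp.
  (6.5, 1.5, 255°): beam 1 = 4.0415 ≠ 1.0000 ✗
  (5.5, 3.5, 30°): beam 1 = 1.5529 ≠ 1.0000 ✗
  (1.5, 2.5, 120°): beam 1 = 2.5882 ≠ 1.0000 ✗
  (1.5, 4.5, 105°): beam 1 = 1.7321 ≠ 1.0000 ✗
  …
  (6.5, 2.5, 15°): r_1=1.0000, r_2=1.5529, r_3=0.5774, r_4=0.5176, r_5=1.0000, r_6=2.5882, r_7=2.8868 — all match ✓
Only this pose fits every beam.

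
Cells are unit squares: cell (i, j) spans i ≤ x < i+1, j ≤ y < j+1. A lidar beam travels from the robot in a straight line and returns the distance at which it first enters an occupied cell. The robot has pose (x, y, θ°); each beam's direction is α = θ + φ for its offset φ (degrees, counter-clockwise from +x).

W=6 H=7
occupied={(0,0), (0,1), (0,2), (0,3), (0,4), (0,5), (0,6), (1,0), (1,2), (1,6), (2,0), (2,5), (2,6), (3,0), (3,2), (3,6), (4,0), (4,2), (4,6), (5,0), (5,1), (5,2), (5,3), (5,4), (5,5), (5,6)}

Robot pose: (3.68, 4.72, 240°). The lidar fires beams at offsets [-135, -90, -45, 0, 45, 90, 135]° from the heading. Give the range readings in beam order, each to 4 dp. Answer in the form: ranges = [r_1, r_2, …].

ranges = [1.3252, 0.7852, 2.7745, 4.2955, 1.7807, 1.5242, 1.3666]

beam 1: φ=-135°, α=105°
  d=(-0.2588,0.9659)  start (3,4)  tX=2.6273 tY=0.2899  stride 1/|dx|=3.8637 1/|dy|=1.0353
    cross y-line → (3,5), t=0.2899
    cross y-line → (3,6), t=1.3252 (wall)
  → r_1 = 1.3252
beam 2: φ=-90°, α=150°
  d=(-0.8660,0.5000)  start (3,4)  tX=0.7852 tY=0.5600  stride 1/|dx|=1.1547 1/|dy|=2.0000
    cross y-line → (3,5), t=0.5600
    cross x-line → (2,5), t=0.7852 (wall)
  → r_2 = 0.7852
beam 3: φ=-45°, α=195°
  d=(-0.9659,-0.2588)  start (3,4)  tX=0.7040 tY=2.7819  stride 1/|dx|=1.0353 1/|dy|=3.8637
    cross x-line → (2,4), t=0.7040
    cross x-line → (1,4), t=1.7393
    cross x-line → (0,4), t=2.7745 (wall)
  → r_3 = 2.7745
beam 4: φ=0°, α=240°
  d=(-0.5000,-0.8660)  start (3,4)  tX=1.3600 tY=0.8314  stride 1/|dx|=2.0000 1/|dy|=1.1547
    cross y-line → (3,3), t=0.8314
    cross x-line → (2,3), t=1.3600
    cross y-line → (2,2), t=1.9861
    cross y-line → (2,1), t=3.1408
    cross x-line → (1,1), t=3.3600
    cross y-line → (1,0), t=4.2955 (wall)
  → r_4 = 4.2955
beam 5: φ=45°, α=285°
  d=(0.2588,-0.9659)  start (3,4)  tX=1.2364 tY=0.7454  stride 1/|dx|=3.8637 1/|dy|=1.0353
    cross y-line → (3,3), t=0.7454
    cross x-line → (4,3), t=1.2364
    cross y-line → (4,2), t=1.7807 (wall)
  → r_5 = 1.7807
beam 6: φ=90°, α=330°
  d=(0.8660,-0.5000)  start (3,4)  tX=0.3695 tY=1.4400  stride 1/|dx|=1.1547 1/|dy|=2.0000
    cross x-line → (4,4), t=0.3695
    cross y-line → (4,3), t=1.4400
    cross x-line → (5,3), t=1.5242 (wall)
  → r_6 = 1.5242
beam 7: φ=135°, α=15°
  d=(0.9659,0.2588)  start (3,4)  tX=0.3313 tY=1.0818  stride 1/|dx|=1.0353 1/|dy|=3.8637
    cross x-line → (4,4), t=0.3313
    cross y-line → (4,5), t=1.0818
    cross x-line → (5,5), t=1.3666 (wall)
  → r_7 = 1.3666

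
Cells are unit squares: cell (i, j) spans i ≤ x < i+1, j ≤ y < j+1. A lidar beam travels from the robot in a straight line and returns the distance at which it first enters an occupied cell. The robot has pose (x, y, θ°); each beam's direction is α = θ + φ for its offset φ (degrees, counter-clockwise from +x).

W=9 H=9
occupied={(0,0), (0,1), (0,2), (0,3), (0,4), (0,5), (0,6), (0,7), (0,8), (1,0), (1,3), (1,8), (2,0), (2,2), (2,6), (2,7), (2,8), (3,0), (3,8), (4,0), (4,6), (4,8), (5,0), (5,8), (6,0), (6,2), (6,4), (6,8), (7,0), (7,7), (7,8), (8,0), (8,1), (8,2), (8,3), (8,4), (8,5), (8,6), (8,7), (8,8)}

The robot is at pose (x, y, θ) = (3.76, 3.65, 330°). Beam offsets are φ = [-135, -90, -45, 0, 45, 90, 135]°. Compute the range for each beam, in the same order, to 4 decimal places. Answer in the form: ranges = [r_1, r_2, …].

ranges = [1.8221, 1.5200, 2.7435, 2.5865, 2.3190, 5.0229, 2.9364]

beam 1: φ=-135°, α=195°
  direction (-0.9659, -0.2588); cell (3,3); t to first gridline: x 0.7868, y 2.5114 (then +1.0353 / +3.8637)
    (2,3) via x @ 0.7868
    (1,3) via x @ 1.8221  # hit
  → r_1 = 1.8221
beam 2: φ=-90°, α=240°
  direction (-0.5000, -0.8660); cell (3,3); t to first gridline: x 1.5200, y 0.7506 (then +2.0000 / +1.1547)
    (3,2) via y @ 0.7506
    (2,2) via x @ 1.5200  # hit
  → r_2 = 1.5200
beam 3: φ=-45°, α=285°
  direction (0.2588, -0.9659); cell (3,3); t to first gridline: x 0.9273, y 0.6729 (then +3.8637 / +1.0353)
    (3,2) via y @ 0.6729
    (4,2) via x @ 0.9273
    (4,1) via y @ 1.7082
    (4,0) via y @ 2.7435  # hit
  → r_3 = 2.7435
beam 4: φ=0°, α=330°
  direction (0.8660, -0.5000); cell (3,3); t to first gridline: x 0.2771, y 1.3000 (then +1.1547 / +2.0000)
    (4,3) via x @ 0.2771
    (4,2) via y @ 1.3000
    (5,2) via x @ 1.4318
    (6,2) via x @ 2.5865  # hit
  → r_4 = 2.5865
beam 5: φ=45°, α=15°
  direction (0.9659, 0.2588); cell (3,3); t to first gridline: x 0.2485, y 1.3523 (then +1.0353 / +3.8637)
    (4,3) via x @ 0.2485
    (5,3) via x @ 1.2837
    (5,4) via y @ 1.3523
    (6,4) via x @ 2.3190  # hit
  → r_5 = 2.3190
beam 6: φ=90°, α=60°
  direction (0.5000, 0.8660); cell (3,3); t to first gridline: x 0.4800, y 0.4041 (then +2.0000 / +1.1547)
    (3,4) via y @ 0.4041
    (4,4) via x @ 0.4800
    (4,5) via y @ 1.5588
    (5,5) via x @ 2.4800
    (5,6) via y @ 2.7135
    (5,7) via y @ 3.8682
    (6,7) via x @ 4.4800
    (6,8) via y @ 5.0229  # hit
  → r_6 = 5.0229
beam 7: φ=135°, α=105°
  direction (-0.2588, 0.9659); cell (3,3); t to first gridline: x 2.9364, y 0.3623 (then +3.8637 / +1.0353)
    (3,4) via y @ 0.3623
    (3,5) via y @ 1.3976
    (3,6) via y @ 2.4329
    (2,6) via x @ 2.9364  # hit
  → r_7 = 2.9364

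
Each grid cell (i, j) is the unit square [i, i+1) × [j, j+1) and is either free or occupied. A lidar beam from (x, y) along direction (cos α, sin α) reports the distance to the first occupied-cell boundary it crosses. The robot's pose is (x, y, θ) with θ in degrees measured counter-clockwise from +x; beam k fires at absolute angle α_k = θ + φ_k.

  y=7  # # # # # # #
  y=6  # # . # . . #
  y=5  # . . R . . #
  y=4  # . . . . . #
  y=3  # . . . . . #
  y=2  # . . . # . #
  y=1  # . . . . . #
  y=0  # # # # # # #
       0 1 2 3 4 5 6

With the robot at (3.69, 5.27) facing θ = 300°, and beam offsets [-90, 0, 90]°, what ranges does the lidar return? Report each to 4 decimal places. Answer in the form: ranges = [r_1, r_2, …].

ranges = [3.1061, 4.6200, 2.6674]

beam 1: φ=-90°, α=210°
  dir = (cos 210°, sin 210°) = (-0.8660, -0.5000); from cell (3,5)
  next x-line at t=0.7967, next y-line at t=0.5400; Δt_x=1.1547, Δt_y=2.0000
    y: enter (3,4) at t=0.5400
    x: enter (2,4) at t=0.7967
    x: enter (1,4) at t=1.9514
    y: enter (1,3) at t=2.5400
    x: enter (0,3) at t=3.1061 ← occupied
  → r_1 = 3.1061
beam 2: φ=0°, α=300°
  dir = (cos 300°, sin 300°) = (0.5000, -0.8660); from cell (3,5)
  next x-line at t=0.6200, next y-line at t=0.3118; Δt_x=2.0000, Δt_y=1.1547
    y: enter (3,4) at t=0.3118
    x: enter (4,4) at t=0.6200
    y: enter (4,3) at t=1.4665
    x: enter (5,3) at t=2.6200
    y: enter (5,2) at t=2.6212
    y: enter (5,1) at t=3.7759
    x: enter (6,1) at t=4.6200 ← occupied
  → r_2 = 4.6200
beam 3: φ=90°, α=30°
  dir = (cos 30°, sin 30°) = (0.8660, 0.5000); from cell (3,5)
  next x-line at t=0.3580, next y-line at t=1.4600; Δt_x=1.1547, Δt_y=2.0000
    x: enter (4,5) at t=0.3580
    y: enter (4,6) at t=1.4600
    x: enter (5,6) at t=1.5127
    x: enter (6,6) at t=2.6674 ← occupied
  → r_3 = 2.6674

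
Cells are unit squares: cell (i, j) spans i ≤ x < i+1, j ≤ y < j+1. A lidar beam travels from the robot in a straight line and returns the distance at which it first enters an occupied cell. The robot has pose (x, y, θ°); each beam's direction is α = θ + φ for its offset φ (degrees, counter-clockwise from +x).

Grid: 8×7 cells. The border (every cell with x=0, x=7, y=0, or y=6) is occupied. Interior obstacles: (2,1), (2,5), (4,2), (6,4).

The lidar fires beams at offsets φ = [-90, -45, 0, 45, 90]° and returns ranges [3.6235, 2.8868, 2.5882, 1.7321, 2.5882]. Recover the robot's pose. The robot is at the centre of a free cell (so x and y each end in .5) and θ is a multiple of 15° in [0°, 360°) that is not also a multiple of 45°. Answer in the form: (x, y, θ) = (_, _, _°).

The pose lattice has 26·16 = 416 candidates. Test each by forward raycasting.
  (4.5, 4.5, 165°): beam 1 = 1.5529 ≠ 3.6235 ✗
  (1.5, 2.5, 240°): beam 1 = 0.5774 ≠ 3.6235 ✗
  (4.5, 4.5, 30°): beam 1 = 4.0415 ≠ 3.6235 ✗
  (3.5, 5.5, 15°): beam 1 = 2.5882 ≠ 3.6235 ✗
  …
  (3.5, 3.5, 75°): r_1=3.6235, r_2=2.8868, r_3=2.5882, r_4=1.7321, r_5=2.5882 — all match ✓
No second candidate reproduces the full scan.

(x, y, θ) = (3.5, 3.5, 75°)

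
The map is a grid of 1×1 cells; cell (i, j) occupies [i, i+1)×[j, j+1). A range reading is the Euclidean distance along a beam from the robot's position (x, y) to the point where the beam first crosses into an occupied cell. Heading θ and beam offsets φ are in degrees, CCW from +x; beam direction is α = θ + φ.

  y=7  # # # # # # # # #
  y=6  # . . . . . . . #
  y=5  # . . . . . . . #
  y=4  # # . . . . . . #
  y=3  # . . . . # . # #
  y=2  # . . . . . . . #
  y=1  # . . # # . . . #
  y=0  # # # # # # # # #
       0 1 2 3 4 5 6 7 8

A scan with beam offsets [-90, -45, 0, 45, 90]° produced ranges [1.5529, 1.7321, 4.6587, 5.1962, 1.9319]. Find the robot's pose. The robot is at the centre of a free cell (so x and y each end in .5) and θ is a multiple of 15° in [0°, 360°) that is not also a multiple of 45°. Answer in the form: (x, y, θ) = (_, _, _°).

The pose lattice has 37·16 = 592 candidates. Test each by forward raycasting.
  (7.5, 2.5, 300°): beam 1 = 2.8868 ≠ 1.5529 ✗
  (2.5, 3.5, 255°): beam 3 = 2.5882 ≠ 4.6587 ✗
  (4.5, 6.5, 150°): beam 1 = 0.5774 ≠ 1.5529 ✗
  (6.5, 1.5, 240°): beam 1 = 5.1962 ≠ 1.5529 ✗
  …
  (2.5, 6.5, 285°): r_1=1.5529, r_2=1.7321, r_3=4.6587, r_4=5.1962, r_5=1.9319 — all match ✓
Only this pose fits every beam.

(x, y, θ) = (2.5, 6.5, 285°)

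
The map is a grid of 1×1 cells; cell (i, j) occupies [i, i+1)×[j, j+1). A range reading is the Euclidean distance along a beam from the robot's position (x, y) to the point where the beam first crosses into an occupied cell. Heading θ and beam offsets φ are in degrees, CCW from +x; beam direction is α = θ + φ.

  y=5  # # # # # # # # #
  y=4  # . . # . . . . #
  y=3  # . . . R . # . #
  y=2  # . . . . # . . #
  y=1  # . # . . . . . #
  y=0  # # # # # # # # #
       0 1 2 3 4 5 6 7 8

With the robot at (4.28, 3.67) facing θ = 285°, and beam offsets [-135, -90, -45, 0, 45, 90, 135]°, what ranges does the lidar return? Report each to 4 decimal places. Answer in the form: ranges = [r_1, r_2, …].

ranges = [0.6600, 3.3957, 2.5600, 2.7642, 1.3400, 3.8512, 1.5358]

beam 1: φ=-135°, α=150°
  cosα=-0.8660 sinα=0.5000 | (4,3) | tMaxX 0.3233 tMaxY 0.6600 | tΔX 1.1547 tΔY 2.0000
    t=0.3233 [x] (3,3)
    t=0.6600 [y] (3,4) — stop
  → r_1 = 0.6600
beam 2: φ=-90°, α=195°
  cosα=-0.9659 sinα=-0.2588 | (4,3) | tMaxX 0.2899 tMaxY 2.5887 | tΔX 1.0353 tΔY 3.8637
    t=0.2899 [x] (3,3)
    t=1.3252 [x] (2,3)
    t=2.3604 [x] (1,3)
    t=2.5887 [y] (1,2)
    t=3.3957 [x] (0,2) — stop
  → r_2 = 3.3957
beam 3: φ=-45°, α=240°
  cosα=-0.5000 sinα=-0.8660 | (4,3) | tMaxX 0.5600 tMaxY 0.7736 | tΔX 2.0000 tΔY 1.1547
    t=0.5600 [x] (3,3)
    t=0.7736 [y] (3,2)
    t=1.9283 [y] (3,1)
    t=2.5600 [x] (2,1) — stop
  → r_3 = 2.5600
beam 4: φ=0°, α=285°
  cosα=0.2588 sinα=-0.9659 | (4,3) | tMaxX 2.7819 tMaxY 0.6936 | tΔX 3.8637 tΔY 1.0353
    t=0.6936 [y] (4,2)
    t=1.7289 [y] (4,1)
    t=2.7642 [y] (4,0) — stop
  → r_4 = 2.7642
beam 5: φ=45°, α=330°
  cosα=0.8660 sinα=-0.5000 | (4,3) | tMaxX 0.8314 tMaxY 1.3400 | tΔX 1.1547 tΔY 2.0000
    t=0.8314 [x] (5,3)
    t=1.3400 [y] (5,2) — stop
  → r_5 = 1.3400
beam 6: φ=90°, α=15°
  cosα=0.9659 sinα=0.2588 | (4,3) | tMaxX 0.7454 tMaxY 1.2750 | tΔX 1.0353 tΔY 3.8637
    t=0.7454 [x] (5,3)
    t=1.2750 [y] (5,4)
    t=1.7807 [x] (6,4)
    t=2.8160 [x] (7,4)
    t=3.8512 [x] (8,4) — stop
  → r_6 = 3.8512
beam 7: φ=135°, α=60°
  cosα=0.5000 sinα=0.8660 | (4,3) | tMaxX 1.4400 tMaxY 0.3811 | tΔX 2.0000 tΔY 1.1547
    t=0.3811 [y] (4,4)
    t=1.4400 [x] (5,4)
    t=1.5358 [y] (5,5) — stop
  → r_7 = 1.5358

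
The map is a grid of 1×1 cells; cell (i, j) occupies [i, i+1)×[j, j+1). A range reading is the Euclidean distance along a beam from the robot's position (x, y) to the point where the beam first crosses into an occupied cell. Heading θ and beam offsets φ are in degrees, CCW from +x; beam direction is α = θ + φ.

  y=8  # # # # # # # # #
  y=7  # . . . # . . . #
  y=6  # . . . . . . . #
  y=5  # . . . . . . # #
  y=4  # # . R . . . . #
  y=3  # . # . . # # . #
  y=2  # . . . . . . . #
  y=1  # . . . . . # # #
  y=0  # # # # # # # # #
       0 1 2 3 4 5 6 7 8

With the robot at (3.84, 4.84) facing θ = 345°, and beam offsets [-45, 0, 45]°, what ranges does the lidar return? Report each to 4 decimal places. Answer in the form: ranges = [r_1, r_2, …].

beam 1: φ=-45°, α=300°
  direction (0.5000, -0.8660); cell (3,4); t to first gridline: x 0.3200, y 0.9699 (then +2.0000 / +1.1547)
    (4,4) via x @ 0.3200
    (4,3) via y @ 0.9699
    (4,2) via y @ 2.1246
    (5,2) via x @ 2.3200
    (5,1) via y @ 3.2793
    (6,1) via x @ 4.3200  # hit
  → r_1 = 4.3200
beam 2: φ=0°, α=345°
  direction (0.9659, -0.2588); cell (3,4); t to first gridline: x 0.1656, y 3.2455 (then +1.0353 / +3.8637)
    (4,4) via x @ 0.1656
    (5,4) via x @ 1.2009
    (6,4) via x @ 2.2362
    (6,3) via y @ 3.2455  # hit
  → r_2 = 3.2455
beam 3: φ=45°, α=30°
  direction (0.8660, 0.5000); cell (3,4); t to first gridline: x 0.1848, y 0.3200 (then +1.1547 / +2.0000)
    (4,4) via x @ 0.1848
    (4,5) via y @ 0.3200
    (5,5) via x @ 1.3395
    (5,6) via y @ 2.3200
    (6,6) via x @ 2.4942
    (7,6) via x @ 3.6489
    (7,7) via y @ 4.3200
    (8,7) via x @ 4.8036  # hit
  → r_3 = 4.8036

ranges = [4.3200, 3.2455, 4.8036]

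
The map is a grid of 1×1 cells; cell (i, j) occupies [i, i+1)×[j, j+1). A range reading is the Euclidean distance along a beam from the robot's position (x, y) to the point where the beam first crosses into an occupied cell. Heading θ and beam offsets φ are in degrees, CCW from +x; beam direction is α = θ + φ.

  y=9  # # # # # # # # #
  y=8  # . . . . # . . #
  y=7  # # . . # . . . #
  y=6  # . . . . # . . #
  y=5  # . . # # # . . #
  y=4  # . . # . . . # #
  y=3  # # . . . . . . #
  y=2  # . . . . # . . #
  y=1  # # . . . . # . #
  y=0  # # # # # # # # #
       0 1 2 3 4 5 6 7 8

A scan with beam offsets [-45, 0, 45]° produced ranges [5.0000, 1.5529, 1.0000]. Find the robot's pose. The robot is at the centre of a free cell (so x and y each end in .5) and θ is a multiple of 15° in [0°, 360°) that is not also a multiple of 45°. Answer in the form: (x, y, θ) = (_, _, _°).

(x, y, θ) = (3.5, 1.5, 165°)

Enumerate (i+0.5, j+0.5, θ) over the 43 free cells and 16 admissible headings. For each, cast all 3 beams and compare to the given ranges.
  (3.5, 3.5, 240°): beam 1 = 1.5529 ≠ 5.0000 ✗
  (2.5, 1.5, 195°): beam 1 = 0.5774 ≠ 5.0000 ✗
  (7.5, 3.5, 15°): beam 1 = 0.5774 ≠ 5.0000 ✗
  …
  (3.5, 1.5, 165°): r_1=5.0000, r_2=1.5529, r_3=1.0000 — all match ✓
Only this pose fits every beam.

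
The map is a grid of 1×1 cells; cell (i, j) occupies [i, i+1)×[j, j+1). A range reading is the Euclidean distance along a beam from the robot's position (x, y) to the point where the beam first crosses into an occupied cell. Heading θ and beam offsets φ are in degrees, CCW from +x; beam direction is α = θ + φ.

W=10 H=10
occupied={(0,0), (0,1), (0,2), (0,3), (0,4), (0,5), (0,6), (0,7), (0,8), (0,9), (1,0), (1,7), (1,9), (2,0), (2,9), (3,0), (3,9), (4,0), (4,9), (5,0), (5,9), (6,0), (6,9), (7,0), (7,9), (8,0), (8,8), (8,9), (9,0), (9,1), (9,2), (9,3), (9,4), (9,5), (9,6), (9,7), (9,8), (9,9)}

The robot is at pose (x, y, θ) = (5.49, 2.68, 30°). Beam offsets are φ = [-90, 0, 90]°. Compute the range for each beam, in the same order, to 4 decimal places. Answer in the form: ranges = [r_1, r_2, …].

beam 1: φ=-90°, α=300°
  d=(0.5000,-0.8660)  start (5,2)  tX=1.0200 tY=0.7852  stride 1/|dx|=2.0000 1/|dy|=1.1547
    cross y-line → (5,1), t=0.7852
    cross x-line → (6,1), t=1.0200
    cross y-line → (6,0), t=1.9399 (wall)
  → r_1 = 1.9399
beam 2: φ=0°, α=30°
  d=(0.8660,0.5000)  start (5,2)  tX=0.5889 tY=0.6400  stride 1/|dx|=1.1547 1/|dy|=2.0000
    cross x-line → (6,2), t=0.5889
    cross y-line → (6,3), t=0.6400
    cross x-line → (7,3), t=1.7436
    cross y-line → (7,4), t=2.6400
    cross x-line → (8,4), t=2.8983
    cross x-line → (9,4), t=4.0530 (wall)
  → r_2 = 4.0530
beam 3: φ=90°, α=120°
  d=(-0.5000,0.8660)  start (5,2)  tX=0.9800 tY=0.3695  stride 1/|dx|=2.0000 1/|dy|=1.1547
    cross y-line → (5,3), t=0.3695
    cross x-line → (4,3), t=0.9800
    cross y-line → (4,4), t=1.5242
    cross y-line → (4,5), t=2.6789
    cross x-line → (3,5), t=2.9800
    cross y-line → (3,6), t=3.8336
    cross x-line → (2,6), t=4.9800
    cross y-line → (2,7), t=4.9883
    cross y-line → (2,8), t=6.1430
    cross x-line → (1,8), t=6.9800
    cross y-line → (1,9), t=7.2977 (wall)
  → r_3 = 7.2977

ranges = [1.9399, 4.0530, 7.2977]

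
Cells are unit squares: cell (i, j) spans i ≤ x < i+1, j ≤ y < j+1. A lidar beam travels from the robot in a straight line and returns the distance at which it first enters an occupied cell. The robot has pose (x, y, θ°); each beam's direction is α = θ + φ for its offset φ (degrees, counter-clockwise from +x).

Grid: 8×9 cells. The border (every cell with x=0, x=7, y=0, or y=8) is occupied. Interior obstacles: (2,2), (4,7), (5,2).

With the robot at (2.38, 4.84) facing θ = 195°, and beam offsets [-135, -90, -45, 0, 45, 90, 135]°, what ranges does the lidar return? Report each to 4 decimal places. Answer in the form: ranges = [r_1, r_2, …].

ranges = [3.2400, 3.2715, 1.5935, 1.4287, 2.7600, 1.9049, 3.6800]

beam 1: φ=-135°, α=60°
  dir = (cos 60°, sin 60°) = (0.5000, 0.8660); from cell (2,4)
  next x-line at t=1.2400, next y-line at t=0.1848; Δt_x=2.0000, Δt_y=1.1547
    y: enter (2,5) at t=0.1848
    x: enter (3,5) at t=1.2400
    y: enter (3,6) at t=1.3395
    y: enter (3,7) at t=2.4942
    x: enter (4,7) at t=3.2400 ← occupied
  → r_1 = 3.2400
beam 2: φ=-90°, α=105°
  dir = (cos 105°, sin 105°) = (-0.2588, 0.9659); from cell (2,4)
  next x-line at t=1.4682, next y-line at t=0.1656; Δt_x=3.8637, Δt_y=1.0353
    y: enter (2,5) at t=0.1656
    y: enter (2,6) at t=1.2009
    x: enter (1,6) at t=1.4682
    y: enter (1,7) at t=2.2362
    y: enter (1,8) at t=3.2715 ← occupied
  → r_2 = 3.2715
beam 3: φ=-45°, α=150°
  dir = (cos 150°, sin 150°) = (-0.8660, 0.5000); from cell (2,4)
  next x-line at t=0.4388, next y-line at t=0.3200; Δt_x=1.1547, Δt_y=2.0000
    y: enter (2,5) at t=0.3200
    x: enter (1,5) at t=0.4388
    x: enter (0,5) at t=1.5935 ← occupied
  → r_3 = 1.5935
beam 4: φ=0°, α=195°
  dir = (cos 195°, sin 195°) = (-0.9659, -0.2588); from cell (2,4)
  next x-line at t=0.3934, next y-line at t=3.2455; Δt_x=1.0353, Δt_y=3.8637
    x: enter (1,4) at t=0.3934
    x: enter (0,4) at t=1.4287 ← occupied
  → r_4 = 1.4287
beam 5: φ=45°, α=240°
  dir = (cos 240°, sin 240°) = (-0.5000, -0.8660); from cell (2,4)
  next x-line at t=0.7600, next y-line at t=0.9699; Δt_x=2.0000, Δt_y=1.1547
    x: enter (1,4) at t=0.7600
    y: enter (1,3) at t=0.9699
    y: enter (1,2) at t=2.1246
    x: enter (0,2) at t=2.7600 ← occupied
  → r_5 = 2.7600
beam 6: φ=90°, α=285°
  dir = (cos 285°, sin 285°) = (0.2588, -0.9659); from cell (2,4)
  next x-line at t=2.3955, next y-line at t=0.8696; Δt_x=3.8637, Δt_y=1.0353
    y: enter (2,3) at t=0.8696
    y: enter (2,2) at t=1.9049 ← occupied
  → r_6 = 1.9049
beam 7: φ=135°, α=330°
  dir = (cos 330°, sin 330°) = (0.8660, -0.5000); from cell (2,4)
  next x-line at t=0.7159, next y-line at t=1.6800; Δt_x=1.1547, Δt_y=2.0000
    x: enter (3,4) at t=0.7159
    y: enter (3,3) at t=1.6800
    x: enter (4,3) at t=1.8706
    x: enter (5,3) at t=3.0253
    y: enter (5,2) at t=3.6800 ← occupied
  → r_7 = 3.6800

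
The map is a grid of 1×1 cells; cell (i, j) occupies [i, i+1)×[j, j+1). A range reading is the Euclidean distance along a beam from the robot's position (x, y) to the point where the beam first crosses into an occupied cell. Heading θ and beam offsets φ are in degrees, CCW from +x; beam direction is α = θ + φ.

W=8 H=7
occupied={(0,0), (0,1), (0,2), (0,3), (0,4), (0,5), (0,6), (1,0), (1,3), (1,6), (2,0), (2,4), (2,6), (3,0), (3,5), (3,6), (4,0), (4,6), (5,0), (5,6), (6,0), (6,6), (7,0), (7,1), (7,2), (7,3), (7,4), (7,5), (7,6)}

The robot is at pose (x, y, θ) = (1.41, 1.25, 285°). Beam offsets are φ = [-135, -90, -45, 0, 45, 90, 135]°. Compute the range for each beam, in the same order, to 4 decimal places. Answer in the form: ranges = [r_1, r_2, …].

ranges = [0.4734, 0.4245, 0.2887, 0.2588, 0.5000, 5.7872, 3.1754]

beam 1: φ=-135°, α=150°
  dir = (cos 150°, sin 150°) = (-0.8660, 0.5000); from cell (1,1)
  next x-line at t=0.4734, next y-line at t=1.5000; Δt_x=1.1547, Δt_y=2.0000
    x: enter (0,1) at t=0.4734 ← occupied
  → r_1 = 0.4734
beam 2: φ=-90°, α=195°
  dir = (cos 195°, sin 195°) = (-0.9659, -0.2588); from cell (1,1)
  next x-line at t=0.4245, next y-line at t=0.9659; Δt_x=1.0353, Δt_y=3.8637
    x: enter (0,1) at t=0.4245 ← occupied
  → r_2 = 0.4245
beam 3: φ=-45°, α=240°
  dir = (cos 240°, sin 240°) = (-0.5000, -0.8660); from cell (1,1)
  next x-line at t=0.8200, next y-line at t=0.2887; Δt_x=2.0000, Δt_y=1.1547
    y: enter (1,0) at t=0.2887 ← occupied
  → r_3 = 0.2887
beam 4: φ=0°, α=285°
  dir = (cos 285°, sin 285°) = (0.2588, -0.9659); from cell (1,1)
  next x-line at t=2.2796, next y-line at t=0.2588; Δt_x=3.8637, Δt_y=1.0353
    y: enter (1,0) at t=0.2588 ← occupied
  → r_4 = 0.2588
beam 5: φ=45°, α=330°
  dir = (cos 330°, sin 330°) = (0.8660, -0.5000); from cell (1,1)
  next x-line at t=0.6813, next y-line at t=0.5000; Δt_x=1.1547, Δt_y=2.0000
    y: enter (1,0) at t=0.5000 ← occupied
  → r_5 = 0.5000
beam 6: φ=90°, α=15°
  dir = (cos 15°, sin 15°) = (0.9659, 0.2588); from cell (1,1)
  next x-line at t=0.6108, next y-line at t=2.8978; Δt_x=1.0353, Δt_y=3.8637
    x: enter (2,1) at t=0.6108
    x: enter (3,1) at t=1.6461
    x: enter (4,1) at t=2.6814
    y: enter (4,2) at t=2.8978
    x: enter (5,2) at t=3.7166
    x: enter (6,2) at t=4.7519
    x: enter (7,2) at t=5.7872 ← occupied
  → r_6 = 5.7872
beam 7: φ=135°, α=60°
  dir = (cos 60°, sin 60°) = (0.5000, 0.8660); from cell (1,1)
  next x-line at t=1.1800, next y-line at t=0.8660; Δt_x=2.0000, Δt_y=1.1547
    y: enter (1,2) at t=0.8660
    x: enter (2,2) at t=1.1800
    y: enter (2,3) at t=2.0207
    y: enter (2,4) at t=3.1754 ← occupied
  → r_7 = 3.1754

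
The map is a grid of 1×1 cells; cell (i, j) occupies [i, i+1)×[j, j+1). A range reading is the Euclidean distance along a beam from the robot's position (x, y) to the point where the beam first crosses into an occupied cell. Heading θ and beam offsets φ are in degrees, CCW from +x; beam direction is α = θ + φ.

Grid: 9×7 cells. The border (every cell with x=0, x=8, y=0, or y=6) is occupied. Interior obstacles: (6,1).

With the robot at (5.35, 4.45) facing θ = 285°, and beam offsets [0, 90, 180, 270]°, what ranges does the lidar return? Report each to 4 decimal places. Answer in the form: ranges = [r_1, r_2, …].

ranges = [2.5364, 2.7435, 1.6047, 4.5035]

beam 1: φ=0°, α=285°
  cosα=0.2588 sinα=-0.9659 | (5,4) | tMaxX 2.5114 tMaxY 0.4659 | tΔX 3.8637 tΔY 1.0353
    t=0.4659 [y] (5,3)
    t=1.5012 [y] (5,2)
    t=2.5114 [x] (6,2)
    t=2.5364 [y] (6,1) — stop
  → r_1 = 2.5364
beam 2: φ=90°, α=15°
  cosα=0.9659 sinα=0.2588 | (5,4) | tMaxX 0.6729 tMaxY 2.1250 | tΔX 1.0353 tΔY 3.8637
    t=0.6729 [x] (6,4)
    t=1.7082 [x] (7,4)
    t=2.1250 [y] (7,5)
    t=2.7435 [x] (8,5) — stop
  → r_2 = 2.7435
beam 3: φ=180°, α=105°
  cosα=-0.2588 sinα=0.9659 | (5,4) | tMaxX 1.3523 tMaxY 0.5694 | tΔX 3.8637 tΔY 1.0353
    t=0.5694 [y] (5,5)
    t=1.3523 [x] (4,5)
    t=1.6047 [y] (4,6) — stop
  → r_3 = 1.6047
beam 4: φ=270°, α=195°
  cosα=-0.9659 sinα=-0.2588 | (5,4) | tMaxX 0.3623 tMaxY 1.7387 | tΔX 1.0353 tΔY 3.8637
    t=0.3623 [x] (4,4)
    t=1.3976 [x] (3,4)
    t=1.7387 [y] (3,3)
    t=2.4329 [x] (2,3)
    t=3.4682 [x] (1,3)
    t=4.5035 [x] (0,3) — stop
  → r_4 = 4.5035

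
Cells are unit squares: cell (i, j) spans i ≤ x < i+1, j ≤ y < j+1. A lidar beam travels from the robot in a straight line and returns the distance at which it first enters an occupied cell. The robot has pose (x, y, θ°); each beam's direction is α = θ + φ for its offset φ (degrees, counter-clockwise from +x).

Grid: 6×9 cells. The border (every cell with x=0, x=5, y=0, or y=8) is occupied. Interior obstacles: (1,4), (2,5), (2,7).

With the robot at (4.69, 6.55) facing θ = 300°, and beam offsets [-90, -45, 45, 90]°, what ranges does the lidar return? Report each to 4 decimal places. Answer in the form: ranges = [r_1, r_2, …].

beam 1: φ=-90°, α=210°
  direction (-0.8660, -0.5000); cell (4,6); t to first gridline: x 0.7967, y 1.1000 (then +1.1547 / +2.0000)
    (3,6) via x @ 0.7967
    (3,5) via y @ 1.1000
    (2,5) via x @ 1.9514  # hit
  → r_1 = 1.9514
beam 2: φ=-45°, α=255°
  direction (-0.2588, -0.9659); cell (4,6); t to first gridline: x 2.6660, y 0.5694 (then +3.8637 / +1.0353)
    (4,5) via y @ 0.5694
    (4,4) via y @ 1.6047
    (4,3) via y @ 2.6400
    (3,3) via x @ 2.6660
    (3,2) via y @ 3.6752
    (3,1) via y @ 4.7105
    (3,0) via y @ 5.7458  # hit
  → r_2 = 5.7458
beam 3: φ=45°, α=345°
  direction (0.9659, -0.2588); cell (4,6); t to first gridline: x 0.3209, y 2.1250 (then +1.0353 / +3.8637)
    (5,6) via x @ 0.3209  # hit
  → r_3 = 0.3209
beam 4: φ=90°, α=30°
  direction (0.8660, 0.5000); cell (4,6); t to first gridline: x 0.3580, y 0.9000 (then +1.1547 / +2.0000)
    (5,6) via x @ 0.3580  # hit
  → r_4 = 0.3580

ranges = [1.9514, 5.7458, 0.3209, 0.3580]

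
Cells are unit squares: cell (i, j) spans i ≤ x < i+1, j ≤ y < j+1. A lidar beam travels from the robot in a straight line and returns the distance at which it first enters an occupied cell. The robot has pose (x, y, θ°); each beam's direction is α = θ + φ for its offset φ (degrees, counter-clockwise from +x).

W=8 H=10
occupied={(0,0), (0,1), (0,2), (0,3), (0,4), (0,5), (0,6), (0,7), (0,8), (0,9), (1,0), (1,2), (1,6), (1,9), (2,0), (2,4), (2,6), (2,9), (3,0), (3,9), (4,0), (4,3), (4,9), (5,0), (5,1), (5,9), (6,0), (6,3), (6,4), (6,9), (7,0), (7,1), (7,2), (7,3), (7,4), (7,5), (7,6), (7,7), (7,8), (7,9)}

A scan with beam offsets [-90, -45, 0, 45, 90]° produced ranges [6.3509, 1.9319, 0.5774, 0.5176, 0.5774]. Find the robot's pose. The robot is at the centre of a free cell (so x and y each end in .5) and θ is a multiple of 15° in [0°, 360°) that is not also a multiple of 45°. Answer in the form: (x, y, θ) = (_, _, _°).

Enumerate (i+0.5, j+0.5, θ) over the 40 free cells and 16 admissible headings. For each, cast all 5 beams and compare to the given ranges.
  (5.5, 3.5, 195°): beam 1 = 5.6940 ≠ 6.3509 ✗
  (4.5, 7.5, 120°): beam 1 = 2.8868 ≠ 6.3509 ✗
  (2.5, 5.5, 15°): beam 1 = 0.5176 ≠ 6.3509 ✗
  (4.5, 6.5, 15°): beam 1 = 4.6587 ≠ 6.3509 ✗
  …
  (1.5, 8.5, 60°): r_1=6.3509, r_2=1.9319, r_3=0.5774, r_4=0.5176, r_5=0.5774 — all match ✓
No second candidate reproduces the full scan.

(x, y, θ) = (1.5, 8.5, 60°)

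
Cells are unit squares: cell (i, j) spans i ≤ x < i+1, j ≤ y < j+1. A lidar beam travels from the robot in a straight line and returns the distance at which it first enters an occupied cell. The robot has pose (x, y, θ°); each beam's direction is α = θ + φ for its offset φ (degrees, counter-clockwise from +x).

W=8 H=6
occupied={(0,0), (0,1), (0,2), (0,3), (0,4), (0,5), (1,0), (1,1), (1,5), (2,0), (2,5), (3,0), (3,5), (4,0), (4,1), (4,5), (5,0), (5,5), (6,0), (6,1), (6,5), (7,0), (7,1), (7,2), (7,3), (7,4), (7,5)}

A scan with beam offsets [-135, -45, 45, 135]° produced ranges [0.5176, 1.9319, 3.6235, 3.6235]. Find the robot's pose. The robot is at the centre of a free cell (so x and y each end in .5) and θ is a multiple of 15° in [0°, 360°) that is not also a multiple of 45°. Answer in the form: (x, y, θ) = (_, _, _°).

(x, y, θ) = (3.5, 4.5, 210°)

Candidates: 21 free-cell centres × 16 headings = 336 poses. Raycast each; keep the one whose scan matches to 4 dp.
  (2.5, 2.5, 195°): beam 1 = 2.8868 ≠ 0.5176 ✗
  (1.5, 3.5, 165°): beam 1 = 3.0000 ≠ 0.5176 ✗
  (4.5, 4.5, 15°): beam 1 = 4.0415 ≠ 0.5176 ✗
  (4.5, 2.5, 195°): beam 1 = 2.8868 ≠ 0.5176 ✗
  (1.5, 2.5, 15°): beam 1 = 0.5774 ≠ 0.5176 ✗
  …
  (3.5, 4.5, 210°): r_1=0.5176, r_2=1.9319, r_3=3.6235, r_4=3.6235 — all match ✓
No second candidate reproduces the full scan.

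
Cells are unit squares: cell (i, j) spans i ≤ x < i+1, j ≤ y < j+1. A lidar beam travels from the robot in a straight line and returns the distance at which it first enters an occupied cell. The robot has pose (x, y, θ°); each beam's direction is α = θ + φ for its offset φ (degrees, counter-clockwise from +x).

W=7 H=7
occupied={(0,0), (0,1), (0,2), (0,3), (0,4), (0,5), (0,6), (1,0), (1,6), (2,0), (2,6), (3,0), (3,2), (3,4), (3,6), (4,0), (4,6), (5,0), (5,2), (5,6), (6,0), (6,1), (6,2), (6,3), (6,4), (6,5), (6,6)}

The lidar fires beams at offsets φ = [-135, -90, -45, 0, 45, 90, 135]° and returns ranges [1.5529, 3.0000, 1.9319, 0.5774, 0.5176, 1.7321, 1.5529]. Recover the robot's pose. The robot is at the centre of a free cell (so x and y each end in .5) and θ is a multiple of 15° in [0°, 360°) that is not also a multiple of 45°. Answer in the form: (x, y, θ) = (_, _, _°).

The pose lattice has 22·16 = 352 candidates. Test each by forward raycasting.
  (4.5, 4.5, 210°): beam 2 = 1.7321 ≠ 3.0000 ✗
  (2.5, 3.5, 15°): beam 1 = 2.8868 ≠ 1.5529 ✗
  (1.5, 5.5, 210°): beam 1 = 0.5176 ≠ 1.5529 ✗
  (2.5, 5.5, 75°): beam 1 = 1.0000 ≠ 1.5529 ✗
  …
  (2.5, 4.5, 330°): r_1=1.5529, r_2=3.0000, r_3=1.9319, r_4=0.5774, r_5=0.5176, r_6=1.7321, r_7=1.5529 — all match ✓
Unique over the lattice → pose = (2.5, 4.5, 330°).

(x, y, θ) = (2.5, 4.5, 330°)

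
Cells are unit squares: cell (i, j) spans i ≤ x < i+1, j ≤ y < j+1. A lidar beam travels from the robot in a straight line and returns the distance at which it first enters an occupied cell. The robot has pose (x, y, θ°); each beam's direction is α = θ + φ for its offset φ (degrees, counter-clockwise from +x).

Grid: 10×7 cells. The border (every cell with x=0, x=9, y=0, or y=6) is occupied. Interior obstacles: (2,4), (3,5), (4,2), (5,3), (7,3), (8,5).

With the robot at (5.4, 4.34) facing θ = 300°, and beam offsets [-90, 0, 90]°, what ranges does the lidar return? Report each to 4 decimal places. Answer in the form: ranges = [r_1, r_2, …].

beam 1: φ=-90°, α=210°
  d=(-0.8660,-0.5000)  start (5,4)  tX=0.4619 tY=0.6800  stride 1/|dx|=1.1547 1/|dy|=2.0000
    cross x-line → (4,4), t=0.4619
    cross y-line → (4,3), t=0.6800
    cross x-line → (3,3), t=1.6166
    cross y-line → (3,2), t=2.6800
    cross x-line → (2,2), t=2.7713
    cross x-line → (1,2), t=3.9260
    cross y-line → (1,1), t=4.6800
    cross x-line → (0,1), t=5.0807 (wall)
  → r_1 = 5.0807
beam 2: φ=0°, α=300°
  d=(0.5000,-0.8660)  start (5,4)  tX=1.2000 tY=0.3926  stride 1/|dx|=2.0000 1/|dy|=1.1547
    cross y-line → (5,3), t=0.3926 (wall)
  → r_2 = 0.3926
beam 3: φ=90°, α=30°
  d=(0.8660,0.5000)  start (5,4)  tX=0.6928 tY=1.3200  stride 1/|dx|=1.1547 1/|dy|=2.0000
    cross x-line → (6,4), t=0.6928
    cross y-line → (6,5), t=1.3200
    cross x-line → (7,5), t=1.8475
    cross x-line → (8,5), t=3.0022 (wall)
  → r_3 = 3.0022

ranges = [5.0807, 0.3926, 3.0022]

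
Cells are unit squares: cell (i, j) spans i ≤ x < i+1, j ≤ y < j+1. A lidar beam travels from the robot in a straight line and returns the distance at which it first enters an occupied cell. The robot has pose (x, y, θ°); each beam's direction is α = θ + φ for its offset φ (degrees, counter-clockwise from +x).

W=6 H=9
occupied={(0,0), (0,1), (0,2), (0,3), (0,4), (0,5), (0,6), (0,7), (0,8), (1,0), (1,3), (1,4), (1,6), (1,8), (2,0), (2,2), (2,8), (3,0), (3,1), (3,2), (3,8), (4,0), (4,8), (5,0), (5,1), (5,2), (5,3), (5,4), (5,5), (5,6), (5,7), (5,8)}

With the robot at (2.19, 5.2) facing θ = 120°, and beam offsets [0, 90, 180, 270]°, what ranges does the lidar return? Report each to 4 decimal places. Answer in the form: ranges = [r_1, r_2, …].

ranges = [0.9238, 0.4000, 2.5403, 3.2447]

beam 1: φ=0°, α=120°
  cosα=-0.5000 sinα=0.8660 | (2,5) | tMaxX 0.3800 tMaxY 0.9238 | tΔX 2.0000 tΔY 1.1547
    t=0.3800 [x] (1,5)
    t=0.9238 [y] (1,6) — stop
  → r_1 = 0.9238
beam 2: φ=90°, α=210°
  cosα=-0.8660 sinα=-0.5000 | (2,5) | tMaxX 0.2194 tMaxY 0.4000 | tΔX 1.1547 tΔY 2.0000
    t=0.2194 [x] (1,5)
    t=0.4000 [y] (1,4) — stop
  → r_2 = 0.4000
beam 3: φ=180°, α=300°
  cosα=0.5000 sinα=-0.8660 | (2,5) | tMaxX 1.6200 tMaxY 0.2309 | tΔX 2.0000 tΔY 1.1547
    t=0.2309 [y] (2,4)
    t=1.3856 [y] (2,3)
    t=1.6200 [x] (3,3)
    t=2.5403 [y] (3,2) — stop
  → r_3 = 2.5403
beam 4: φ=270°, α=30°
  cosα=0.8660 sinα=0.5000 | (2,5) | tMaxX 0.9353 tMaxY 1.6000 | tΔX 1.1547 tΔY 2.0000
    t=0.9353 [x] (3,5)
    t=1.6000 [y] (3,6)
    t=2.0900 [x] (4,6)
    t=3.2447 [x] (5,6) — stop
  → r_4 = 3.2447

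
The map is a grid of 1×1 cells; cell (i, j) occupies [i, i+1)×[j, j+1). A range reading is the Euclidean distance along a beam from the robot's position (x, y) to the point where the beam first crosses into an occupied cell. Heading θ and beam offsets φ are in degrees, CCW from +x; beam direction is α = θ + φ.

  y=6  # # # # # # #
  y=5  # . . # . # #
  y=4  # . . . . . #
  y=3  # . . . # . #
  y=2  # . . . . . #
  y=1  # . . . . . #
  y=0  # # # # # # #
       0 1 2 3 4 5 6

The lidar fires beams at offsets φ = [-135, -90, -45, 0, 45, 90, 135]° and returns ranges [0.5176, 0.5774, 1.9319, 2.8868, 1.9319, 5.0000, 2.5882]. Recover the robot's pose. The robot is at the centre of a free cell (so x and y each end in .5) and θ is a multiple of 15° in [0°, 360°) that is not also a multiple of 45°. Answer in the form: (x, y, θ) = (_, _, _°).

(x, y, θ) = (3.5, 1.5, 30°)

The pose lattice has 22·16 = 352 candidates. Test each by forward raycasting.
  (2.5, 1.5, 120°): beam 1 = 1.9319 ≠ 0.5176 ✗
  (2.5, 4.5, 210°): beam 1 = 1.5529 ≠ 0.5176 ✗
  (3.5, 4.5, 330°): beam 1 = 2.5882 ≠ 0.5176 ✗
  (5.5, 1.5, 15°): beam 1 = 0.5774 ≠ 0.5176 ✗
  …
  (3.5, 1.5, 30°): r_1=0.5176, r_2=0.5774, r_3=1.9319, r_4=2.8868, r_5=1.9319, r_6=5.0000, r_7=2.5882 — all match ✓
No second candidate reproduces the full scan.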